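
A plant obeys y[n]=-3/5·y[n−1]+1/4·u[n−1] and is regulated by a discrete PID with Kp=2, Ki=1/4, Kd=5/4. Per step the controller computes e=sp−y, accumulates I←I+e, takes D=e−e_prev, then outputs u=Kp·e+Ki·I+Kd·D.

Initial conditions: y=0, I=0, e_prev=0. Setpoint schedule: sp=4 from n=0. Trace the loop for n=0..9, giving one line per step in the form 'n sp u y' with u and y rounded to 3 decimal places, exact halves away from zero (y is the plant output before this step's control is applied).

0 4 14.000 0.000
1 4 -2.250 3.500
2 4 23.819 -2.663
3 4 -17.970 7.552
4 4 51.926 -9.024
5 4 -61.507 18.396
6 4 126.004 -26.414
7 4 -180.578 47.350
8 4 323.953 -73.554
9 4 -503.152 125.121

(exact arithmetic carried between steps; '≈' marks a value shown rounded to 6 d.p. or computed from one; I and e_prev carry over from the previous line; the table rounds u and y to 3 d.p., halves away from zero)
n=0: y=0, sp=4, e=sp−y=4; I=4, D=e−e_prev=4; u=2·4+1/4·4+5/4·4=14; next y=-3/5·0+1/4·14=3.5
n=1: y=3.5, sp=4, e=sp−y=0.5; I=4.5, D=e−e_prev=-3.5; u=2·0.5+1/4·4.5+5/4·(-3.5)=-2.25; next y=-3/5·3.5+1/4·(-2.25)=-2.6625
n=2: y=-2.6625, sp=4, e=sp−y=6.6625; I=11.1625, D=e−e_prev=6.1625; u=2·6.6625+1/4·11.1625+5/4·6.1625=23.81875; next y=-3/5·(-2.6625)+1/4·23.81875≈7.552188
n=3: y≈7.552188, sp=4, e=sp−y≈-3.552188; I≈7.610313, D=e−e_prev≈-10.214688; u=2·(-3.552188)+1/4·7.610313+5/4·(-10.214688)≈-17.970156; next y=-3/5·7.552188+1/4·(-17.970156)≈-9.023852
n=4: y≈-9.023852, sp=4, e=sp−y≈13.023852; I≈20.634164, D=e−e_prev≈16.576039; u=2·13.023852+1/4·20.634164+5/4·16.576039≈51.926293; next y=-3/5·(-9.023852)+1/4·51.926293≈18.395884
n=5: y≈18.395884, sp=4, e=sp−y≈-14.395884; I≈6.238280, D=e−e_prev≈-27.419736; u=2·(-14.395884)+1/4·6.238280+5/4·(-27.419736)≈-61.506868; next y=-3/5·18.395884+1/4·(-61.506868)≈-26.414248
n=6: y≈-26.414248, sp=4, e=sp−y≈30.414248; I≈36.652527, D=e−e_prev≈44.810132; u=2·30.414248+1/4·36.652527+5/4·44.810132≈126.004292; next y=-3/5·(-26.414248)+1/4·126.004292≈47.349621
n=7: y≈47.349621, sp=4, e=sp−y≈-43.349621; I≈-6.697094, D=e−e_prev≈-73.763869; u=2·(-43.349621)+1/4·(-6.697094)+5/4·(-73.763869)≈-180.578352; next y=-3/5·47.349621+1/4·(-180.578352)≈-73.554361
n=8: y≈-73.554361, sp=4, e=sp−y≈77.554361; I≈70.857267, D=e−e_prev≈120.903982; u=2·77.554361+1/4·70.857267+5/4·120.903982≈323.953017; next y=-3/5·(-73.554361)+1/4·323.953017≈125.120871
n=9: y≈125.120871, sp=4, e=sp−y≈-121.120871; I≈-50.263604, D=e−e_prev≈-198.675232; u=2·(-121.120871)+1/4·(-50.263604)+5/4·(-198.675232)≈-503.151682; next y=-3/5·125.120871+1/4·(-503.151682)≈-200.860443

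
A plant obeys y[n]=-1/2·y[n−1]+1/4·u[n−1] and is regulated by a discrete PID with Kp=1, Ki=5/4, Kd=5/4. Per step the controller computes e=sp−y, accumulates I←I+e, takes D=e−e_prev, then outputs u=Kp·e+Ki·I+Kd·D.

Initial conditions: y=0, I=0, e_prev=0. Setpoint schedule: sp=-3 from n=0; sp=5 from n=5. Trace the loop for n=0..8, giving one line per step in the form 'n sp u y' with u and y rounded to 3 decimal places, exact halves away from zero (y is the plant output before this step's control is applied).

0 -3 -10.500 0.000
1 -3 -1.313 -2.625
2 -3 -17.695 0.984
3 -3 2.487 -4.916
4 -3 -30.479 3.080
5 5 42.754 -9.160
6 5 -50.343 15.268
7 5 91.565 -20.220
8 5 -107.545 33.001

(exact arithmetic carried between steps; '≈' marks a value shown rounded to 6 d.p. or computed from one; I and e_prev carry over from the previous line; the table rounds u and y to 3 d.p., halves away from zero)
n=0: y=0, sp=-3, e=sp−y=-3; I=-3, D=e−e_prev=-3; u=1·(-3)+5/4·(-3)+5/4·(-3)=-10.5; next y=-1/2·0+1/4·(-10.5)=-2.625
n=1: y=-2.625, sp=-3, e=sp−y=-0.375; I=-3.375, D=e−e_prev=2.625; u=1·(-0.375)+5/4·(-3.375)+5/4·2.625=-1.3125; next y=-1/2·(-2.625)+1/4·(-1.3125)=0.984375
n=2: y=0.984375, sp=-3, e=sp−y=-3.984375; I=-7.359375, D=e−e_prev=-3.609375; u=1·(-3.984375)+5/4·(-7.359375)+5/4·(-3.609375)≈-17.695313; next y=-1/2·0.984375+1/4·(-17.695313)≈-4.916016
n=3: y≈-4.916016, sp=-3, e=sp−y≈1.916016; I≈-5.443359, D=e−e_prev≈5.900391; u=1·1.916016+5/4·(-5.443359)+5/4·5.900391≈2.487305; next y=-1/2·(-4.916016)+1/4·2.487305≈3.079834
n=4: y≈3.079834, sp=-3, e=sp−y≈-6.079834; I≈-11.523193, D=e−e_prev≈-7.995850; u=1·(-6.079834)+5/4·(-11.523193)+5/4·(-7.995850)≈-30.478638; next y=-1/2·3.079834+1/4·(-30.478638)≈-9.159576
n=5: y≈-9.159576, sp=5, e=sp−y≈14.159576; I≈2.636383, D=e−e_prev≈20.239410; u=1·14.159576+5/4·2.636383+5/4·20.239410≈42.754318; next y=-1/2·(-9.159576)+1/4·42.754318≈15.268368
n=6: y≈15.268368, sp=5, e=sp−y≈-10.268368; I≈-7.631985, D=e−e_prev≈-24.427944; u=1·(-10.268368)+5/4·(-7.631985)+5/4·(-24.427944)≈-50.343279; next y=-1/2·15.268368+1/4·(-50.343279)≈-20.220004
n=7: y≈-20.220004, sp=5, e=sp−y≈25.220004; I≈17.588019, D=e−e_prev≈35.488371; u=1·25.220004+5/4·17.588019+5/4·35.488371≈91.565491; next y=-1/2·(-20.220004)+1/4·91.565491≈33.001375
n=8: y≈33.001375, sp=5, e=sp−y≈-28.001375; I≈-10.413356, D=e−e_prev≈-53.221378; u=1·(-28.001375)+5/4·(-10.413356)+5/4·(-53.221378)≈-107.544792; next y=-1/2·33.001375+1/4·(-107.544792)≈-43.386885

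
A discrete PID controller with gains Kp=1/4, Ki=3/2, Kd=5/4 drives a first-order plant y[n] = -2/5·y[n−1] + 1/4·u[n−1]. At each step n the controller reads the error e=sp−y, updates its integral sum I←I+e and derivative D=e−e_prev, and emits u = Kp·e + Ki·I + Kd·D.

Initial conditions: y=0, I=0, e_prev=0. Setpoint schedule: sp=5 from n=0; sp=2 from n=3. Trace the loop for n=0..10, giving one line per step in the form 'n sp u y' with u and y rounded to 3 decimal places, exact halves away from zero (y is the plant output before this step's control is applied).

(exact arithmetic carried between steps; '≈' marks a value shown rounded to 6 d.p. or computed from one; I and e_prev carry over from the previous line; the table rounds u and y to 3 d.p., halves away from zero)
n=0: y=0, sp=5, e=sp−y=5; I=5, D=e−e_prev=5; u=1/4·5+3/2·5+5/4·5=15; next y=-2/5·0+1/4·15=3.75
n=1: y=3.75, sp=5, e=sp−y=1.25; I=6.25, D=e−e_prev=-3.75; u=1/4·1.25+3/2·6.25+5/4·(-3.75)=5; next y=-2/5·3.75+1/4·5=-0.25
n=2: y=-0.25, sp=5, e=sp−y=5.25; I=11.5, D=e−e_prev=4; u=1/4·5.25+3/2·11.5+5/4·4=23.5625; next y=-2/5·(-0.25)+1/4·23.5625=5.990625
n=3: y=5.990625, sp=2, e=sp−y=-3.990625; I=7.509375, D=e−e_prev=-9.240625; u=1/4·(-3.990625)+3/2·7.509375+5/4·(-9.240625)=-1.284375; next y=-2/5·5.990625+1/4·(-1.284375)≈-2.717344
n=4: y≈-2.717344, sp=2, e=sp−y≈4.717344; I≈12.226719, D=e−e_prev≈8.707969; u=1/4·4.717344+3/2·12.226719+5/4·8.707969≈30.404375; next y=-2/5·(-2.717344)+1/4·30.404375≈8.688031
n=5: y≈8.688031, sp=2, e=sp−y≈-6.688031; I≈5.538688, D=e−e_prev≈-11.405375; u=1/4·(-6.688031)+3/2·5.538688+5/4·(-11.405375)≈-7.620695; next y=-2/5·8.688031+1/4·(-7.620695)≈-5.380386
n=6: y≈-5.380386, sp=2, e=sp−y≈7.380386; I≈12.919074, D=e−e_prev≈14.068418; u=1/4·7.380386+3/2·12.919074+5/4·14.068418≈38.809229; next y=-2/5·(-5.380386)+1/4·38.809229≈11.854462
n=7: y≈11.854462, sp=2, e=sp−y≈-9.854462; I≈3.064612, D=e−e_prev≈-17.234848; u=1/4·(-9.854462)+3/2·3.064612+5/4·(-17.234848)≈-19.410258; next y=-2/5·11.854462+1/4·(-19.410258)≈-9.594349
n=8: y≈-9.594349, sp=2, e=sp−y≈11.594349; I≈14.658961, D=e−e_prev≈21.448811; u=1/4·11.594349+3/2·14.658961+5/4·21.448811≈51.698043; next y=-2/5·(-9.594349)+1/4·51.698043≈16.762250
n=9: y≈16.762250, sp=2, e=sp−y≈-14.762250; I≈-0.103289, D=e−e_prev≈-26.356600; u=1/4·(-14.762250)+3/2·(-0.103289)+5/4·(-26.356600)≈-36.791246; next y=-2/5·16.762250+1/4·(-36.791246)≈-15.902712
n=10: y≈-15.902712, sp=2, e=sp−y≈17.902712; I≈17.799422, D=e−e_prev≈32.664962; u=1/4·17.902712+3/2·17.799422+5/4·32.664962≈72.006014; next y=-2/5·(-15.902712)+1/4·72.006014≈24.362588

0 5 15.000 0.000
1 5 5.000 3.750
2 5 23.563 -0.250
3 2 -1.284 5.991
4 2 30.404 -2.717
5 2 -7.621 8.688
6 2 38.809 -5.380
7 2 -19.410 11.854
8 2 51.698 -9.594
9 2 -36.791 16.762
10 2 72.006 -15.903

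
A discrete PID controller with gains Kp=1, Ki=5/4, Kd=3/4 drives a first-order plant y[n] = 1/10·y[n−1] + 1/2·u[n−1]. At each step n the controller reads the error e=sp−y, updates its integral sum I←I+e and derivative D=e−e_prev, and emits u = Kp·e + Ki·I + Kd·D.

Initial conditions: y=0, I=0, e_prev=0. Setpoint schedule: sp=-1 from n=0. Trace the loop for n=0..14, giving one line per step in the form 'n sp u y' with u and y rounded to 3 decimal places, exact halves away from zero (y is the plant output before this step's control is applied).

(exact arithmetic carried between steps; '≈' marks a value shown rounded to 6 d.p. or computed from one; I and e_prev carry over from the previous line; the table rounds u and y to 3 d.p., halves away from zero)
n=0: y=0, sp=-1, e=sp−y=-1; I=-1, D=e−e_prev=-1; u=1·(-1)+5/4·(-1)+3/4·(-1)=-3; next y=1/10·0+1/2·(-3)=-1.5
n=1: y=-1.5, sp=-1, e=sp−y=0.5; I=-0.5, D=e−e_prev=1.5; u=1·0.5+5/4·(-0.5)+3/4·1.5=1; next y=1/10·(-1.5)+1/2·1=0.35
n=2: y=0.35, sp=-1, e=sp−y=-1.35; I=-1.85, D=e−e_prev=-1.85; u=1·(-1.35)+5/4·(-1.85)+3/4·(-1.85)=-5.05; next y=1/10·0.35+1/2·(-5.05)=-2.49
n=3: y=-2.49, sp=-1, e=sp−y=1.49; I=-0.36, D=e−e_prev=2.84; u=1·1.49+5/4·(-0.36)+3/4·2.84=3.17; next y=1/10·(-2.49)+1/2·3.17=1.336
n=4: y=1.336, sp=-1, e=sp−y=-2.336; I=-2.696, D=e−e_prev=-3.826; u=1·(-2.336)+5/4·(-2.696)+3/4·(-3.826)=-8.5755; next y=1/10·1.336+1/2·(-8.5755)=-4.15415
n=5: y=-4.15415, sp=-1, e=sp−y=3.15415; I=0.45815, D=e−e_prev=5.49015; u=1·3.15415+5/4·0.45815+3/4·5.49015=7.84445; next y=1/10·(-4.15415)+1/2·7.84445=3.50681
n=6: y=3.50681, sp=-1, e=sp−y=-4.50681; I=-4.04866, D=e−e_prev=-7.66096; u=1·(-4.50681)+5/4·(-4.04866)+3/4·(-7.66096)=-15.313355; next y=1/10·3.50681+1/2·(-15.313355)≈-7.305997
n=7: y≈-7.305997, sp=-1, e=sp−y≈6.305997; I≈2.257337, D=e−e_prev≈10.812807; u=1·6.305997+5/4·2.257337+3/4·10.812807≈17.237272; next y=1/10·(-7.305997)+1/2·17.237272≈7.888036
n=8: y≈7.888036, sp=-1, e=sp−y≈-8.888036; I≈-6.630700, D=e−e_prev≈-15.194033; u=1·(-8.888036)+5/4·(-6.630700)+3/4·(-15.194033)≈-28.571936; next y=1/10·7.888036+1/2·(-28.571936)≈-13.497164
n=9: y≈-13.497164, sp=-1, e=sp−y≈12.497164; I≈5.866464, D=e−e_prev≈21.385201; u=1·12.497164+5/4·5.866464+3/4·21.385201≈35.869145; next y=1/10·(-13.497164)+1/2·35.869145≈16.584856
n=10: y≈16.584856, sp=-1, e=sp−y≈-17.584856; I≈-11.718392, D=e−e_prev≈-30.082020; u=1·(-17.584856)+5/4·(-11.718392)+3/4·(-30.082020)≈-54.794361; next y=1/10·16.584856+1/2·(-54.794361)≈-25.738695
n=11: y≈-25.738695, sp=-1, e=sp−y≈24.738695; I≈13.020303, D=e−e_prev≈42.323551; u=1·24.738695+5/4·13.020303+3/4·42.323551≈72.756737; next y=1/10·(-25.738695)+1/2·72.756737≈33.804499
n=12: y≈33.804499, sp=-1, e=sp−y≈-34.804499; I≈-21.784196, D=e−e_prev≈-59.543194; u=1·(-34.804499)+5/4·(-21.784196)+3/4·(-59.543194)≈-106.692140; next y=1/10·33.804499+1/2·(-106.692140)≈-49.965620
n=13: y≈-49.965620, sp=-1, e=sp−y≈48.965620; I≈27.181424, D=e−e_prev≈83.770119; u=1·48.965620+5/4·27.181424+3/4·83.770119≈145.769990; next y=1/10·(-49.965620)+1/2·145.769990≈67.888433
n=14: y≈67.888433, sp=-1, e=sp−y≈-68.888433; I≈-41.707009, D=e−e_prev≈-117.854053; u=1·(-68.888433)+5/4·(-41.707009)+3/4·(-117.854053)≈-209.412733; next y=1/10·67.888433+1/2·(-209.412733)≈-97.917523

0 -1 -3.000 0.000
1 -1 1.000 -1.500
2 -1 -5.050 0.350
3 -1 3.170 -2.490
4 -1 -8.576 1.336
5 -1 7.844 -4.154
6 -1 -15.313 3.507
7 -1 17.237 -7.306
8 -1 -28.572 7.888
9 -1 35.869 -13.497
10 -1 -54.794 16.585
11 -1 72.757 -25.739
12 -1 -106.692 33.804
13 -1 145.770 -49.966
14 -1 -209.413 67.888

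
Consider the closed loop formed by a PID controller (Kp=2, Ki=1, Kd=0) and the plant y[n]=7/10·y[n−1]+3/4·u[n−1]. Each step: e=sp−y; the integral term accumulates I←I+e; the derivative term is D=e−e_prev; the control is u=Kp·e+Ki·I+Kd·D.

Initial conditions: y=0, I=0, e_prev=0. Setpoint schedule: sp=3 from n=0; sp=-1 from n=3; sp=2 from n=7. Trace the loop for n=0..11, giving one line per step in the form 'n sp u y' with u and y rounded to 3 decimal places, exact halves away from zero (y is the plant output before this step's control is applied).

0 3 9.000 0.000
1 3 -8.250 6.750
2 3 12.638 -1.463
3 -1 -24.651 8.454
4 -1 28.968 -12.570
5 -1 -35.953 12.927
6 -1 42.648 -17.916
7 2 -43.519 19.445
8 2 54.454 -19.027
9 2 -64.165 27.521
10 2 79.454 -28.859
11 2 -94.431 39.389

(exact arithmetic carried between steps; '≈' marks a value shown rounded to 6 d.p. or computed from one; I and e_prev carry over from the previous line; the table rounds u and y to 3 d.p., halves away from zero)
n=0: y=0, sp=3, e=sp−y=3; I=3, D=e−e_prev=3; u=2·3+1·3+0·3=9; next y=7/10·0+3/4·9=6.75
n=1: y=6.75, sp=3, e=sp−y=-3.75; I=-0.75, D=e−e_prev=-6.75; u=2·(-3.75)+1·(-0.75)+0·(-6.75)=-8.25; next y=7/10·6.75+3/4·(-8.25)=-1.4625
n=2: y=-1.4625, sp=3, e=sp−y=4.4625; I=3.7125, D=e−e_prev=8.2125; u=2·4.4625+1·3.7125+0·8.2125=12.6375; next y=7/10·(-1.4625)+3/4·12.6375=8.454375
n=3: y=8.454375, sp=-1, e=sp−y=-9.454375; I=-5.741875, D=e−e_prev=-13.916875; u=2·(-9.454375)+1·(-5.741875)+0·(-13.916875)=-24.650625; next y=7/10·8.454375+3/4·(-24.650625)≈-12.569906
n=4: y≈-12.569906, sp=-1, e=sp−y≈11.569906; I≈5.828031, D=e−e_prev≈21.024281; u=2·11.569906+1·5.828031+0·21.024281≈28.967844; next y=7/10·(-12.569906)+3/4·28.967844≈12.926948
n=5: y≈12.926948, sp=-1, e=sp−y≈-13.926948; I≈-8.098917, D=e−e_prev≈-25.496855; u=2·(-13.926948)+1·(-8.098917)+0·(-25.496855)≈-35.952814; next y=7/10·12.926948+3/4·(-35.952814)≈-17.915747
n=6: y≈-17.915747, sp=-1, e=sp−y≈16.915747; I≈8.816829, D=e−e_prev≈30.842695; u=2·16.915747+1·8.816829+0·30.842695≈42.648323; next y=7/10·(-17.915747)+3/4·42.648323≈19.445219
n=7: y≈19.445219, sp=2, e=sp−y≈-17.445219; I≈-8.628390, D=e−e_prev≈-34.360966; u=2·(-17.445219)+1·(-8.628390)+0·(-34.360966)≈-43.518829; next y=7/10·19.445219+3/4·(-43.518829)≈-19.027468
n=8: y≈-19.027468, sp=2, e=sp−y≈21.027468; I≈12.399078, D=e−e_prev≈38.472687; u=2·21.027468+1·12.399078+0·38.472687≈54.454014; next y=7/10·(-19.027468)+3/4·54.454014≈27.521283
n=9: y≈27.521283, sp=2, e=sp−y≈-25.521283; I≈-13.122205, D=e−e_prev≈-46.548751; u=2·(-25.521283)+1·(-13.122205)+0·(-46.548751)≈-64.164771; next y=7/10·27.521283+3/4·(-64.164771)≈-28.858680
n=10: y≈-28.858680, sp=2, e=sp−y≈30.858680; I≈17.736475, D=e−e_prev≈56.379963; u=2·30.858680+1·17.736475+0·56.379963≈79.453835; next y=7/10·(-28.858680)+3/4·79.453835≈39.389300
n=11: y≈39.389300, sp=2, e=sp−y≈-37.389300; I≈-19.652825, D=e−e_prev≈-68.247980; u=2·(-37.389300)+1·(-19.652825)+0·(-68.247980)≈-94.431426; next y=7/10·39.389300+3/4·(-94.431426)≈-43.251059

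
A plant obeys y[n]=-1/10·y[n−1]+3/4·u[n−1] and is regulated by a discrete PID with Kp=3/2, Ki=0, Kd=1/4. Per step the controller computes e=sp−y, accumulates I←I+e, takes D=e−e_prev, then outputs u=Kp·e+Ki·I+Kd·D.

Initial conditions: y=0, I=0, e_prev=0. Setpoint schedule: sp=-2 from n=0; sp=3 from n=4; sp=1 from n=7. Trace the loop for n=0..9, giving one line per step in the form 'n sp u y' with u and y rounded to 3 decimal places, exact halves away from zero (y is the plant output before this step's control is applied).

0 -2 -3.500 0.000
1 -2 1.594 -2.625
2 -2 -6.207 1.458
3 -2 5.767 -4.801
4 3 -3.860 4.805
5 3 11.608 -3.375
6 3 -12.170 9.043
7 1 20.816 -10.032
8 1 -30.085 16.615
9 1 48.048 -24.225

(exact arithmetic carried between steps; '≈' marks a value shown rounded to 6 d.p. or computed from one; I and e_prev carry over from the previous line; the table rounds u and y to 3 d.p., halves away from zero)
n=0: y=0, sp=-2, e=sp−y=-2; I=-2, D=e−e_prev=-2; u=3/2·(-2)+0·(-2)+1/4·(-2)=-3.5; next y=-1/10·0+3/4·(-3.5)=-2.625
n=1: y=-2.625, sp=-2, e=sp−y=0.625; I=-1.375, D=e−e_prev=2.625; u=3/2·0.625+0·(-1.375)+1/4·2.625=1.59375; next y=-1/10·(-2.625)+3/4·1.59375≈1.457813
n=2: y≈1.457813, sp=-2, e=sp−y≈-3.457813; I≈-4.832813, D=e−e_prev≈-4.082813; u=3/2·(-3.457813)+0·(-4.832813)+1/4·(-4.082813)≈-6.207422; next y=-1/10·1.457813+3/4·(-6.207422)≈-4.801348
n=3: y≈-4.801348, sp=-2, e=sp−y≈2.801348; I≈-2.031465, D=e−e_prev≈6.259160; u=3/2·2.801348+0·(-2.031465)+1/4·6.259160≈5.766812; next y=-1/10·(-4.801348)+3/4·5.766812≈4.805243
n=4: y≈4.805243, sp=3, e=sp−y≈-1.805243; I≈-3.836708, D=e−e_prev≈-4.606591; u=3/2·(-1.805243)+0·(-3.836708)+1/4·(-4.606591)≈-3.859513; next y=-1/10·4.805243+3/4·(-3.859513)≈-3.375159
n=5: y≈-3.375159, sp=3, e=sp−y≈6.375159; I≈2.538451, D=e−e_prev≈8.180402; u=3/2·6.375159+0·2.538451+1/4·8.180402≈11.607839; next y=-1/10·(-3.375159)+3/4·11.607839≈9.043395
n=6: y≈9.043395, sp=3, e=sp−y≈-6.043395; I≈-3.504944, D=e−e_prev≈-12.418554; u=3/2·(-6.043395)+0·(-3.504944)+1/4·(-12.418554)≈-12.169731; next y=-1/10·9.043395+3/4·(-12.169731)≈-10.031638
n=7: y≈-10.031638, sp=1, e=sp−y≈11.031638; I≈7.526694, D=e−e_prev≈17.075033; u=3/2·11.031638+0·7.526694+1/4·17.075033≈20.816215; next y=-1/10·(-10.031638)+3/4·20.816215≈16.615325
n=8: y≈16.615325, sp=1, e=sp−y≈-15.615325; I≈-8.088632, D=e−e_prev≈-26.646963; u=3/2·(-15.615325)+0·(-8.088632)+1/4·(-26.646963)≈-30.084729; next y=-1/10·16.615325+3/4·(-30.084729)≈-24.225079
n=9: y≈-24.225079, sp=1, e=sp−y≈25.225079; I≈17.136447, D=e−e_prev≈40.840405; u=3/2·25.225079+0·17.136447+1/4·40.840405≈48.047720; next y=-1/10·(-24.225079)+3/4·48.047720≈38.458298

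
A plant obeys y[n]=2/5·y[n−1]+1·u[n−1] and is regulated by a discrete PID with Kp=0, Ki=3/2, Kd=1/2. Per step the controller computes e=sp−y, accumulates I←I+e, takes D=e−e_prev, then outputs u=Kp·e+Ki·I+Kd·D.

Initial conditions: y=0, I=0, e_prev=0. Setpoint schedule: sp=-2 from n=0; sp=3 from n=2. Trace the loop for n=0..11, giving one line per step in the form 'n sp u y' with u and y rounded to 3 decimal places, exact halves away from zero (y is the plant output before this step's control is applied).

(exact arithmetic carried between steps; '≈' marks a value shown rounded to 6 d.p. or computed from one; I and e_prev carry over from the previous line; the table rounds u and y to 3 d.p., halves away from zero)
n=0: y=0, sp=-2, e=sp−y=-2; I=-2, D=e−e_prev=-2; u=0·(-2)+3/2·(-2)+1/2·(-2)=-4; next y=2/5·0+1·(-4)=-4
n=1: y=-4, sp=-2, e=sp−y=2; I=0, D=e−e_prev=4; u=0·2+3/2·0+1/2·4=2; next y=2/5·(-4)+1·2=0.4
n=2: y=0.4, sp=3, e=sp−y=2.6; I=2.6, D=e−e_prev=0.6; u=0·2.6+3/2·2.6+1/2·0.6=4.2; next y=2/5·0.4+1·4.2=4.36
n=3: y=4.36, sp=3, e=sp−y=-1.36; I=1.24, D=e−e_prev=-3.96; u=0·(-1.36)+3/2·1.24+1/2·(-3.96)=-0.12; next y=2/5·4.36+1·(-0.12)=1.624
n=4: y=1.624, sp=3, e=sp−y=1.376; I=2.616, D=e−e_prev=2.736; u=0·1.376+3/2·2.616+1/2·2.736=5.292; next y=2/5·1.624+1·5.292=5.9416
n=5: y=5.9416, sp=3, e=sp−y=-2.9416; I=-0.3256, D=e−e_prev=-4.3176; u=0·(-2.9416)+3/2·(-0.3256)+1/2·(-4.3176)=-2.6472; next y=2/5·5.9416+1·(-2.6472)=-0.27056
n=6: y=-0.27056, sp=3, e=sp−y=3.27056; I=2.94496, D=e−e_prev=6.21216; u=0·3.27056+3/2·2.94496+1/2·6.21216=7.52352; next y=2/5·(-0.27056)+1·7.52352=7.415296
n=7: y=7.415296, sp=3, e=sp−y=-4.415296; I=-1.470336, D=e−e_prev=-7.685856; u=0·(-4.415296)+3/2·(-1.470336)+1/2·(-7.685856)=-6.048432; next y=2/5·7.415296+1·(-6.048432)≈-3.082314
n=8: y≈-3.082314, sp=3, e=sp−y≈6.082314; I≈4.611978, D=e−e_prev≈10.497610; u=0·6.082314+3/2·4.611978+1/2·10.497610≈12.166771; next y=2/5·(-3.082314)+1·12.166771≈10.933846
n=9: y≈10.933846, sp=3, e=sp−y≈-7.933846; I≈-3.321868, D=e−e_prev≈-14.016159; u=0·(-7.933846)+3/2·(-3.321868)+1/2·(-14.016159)≈-11.990882; next y=2/5·10.933846+1·(-11.990882)≈-7.617344
n=10: y≈-7.617344, sp=3, e=sp−y≈10.617344; I≈7.295475, D=e−e_prev≈18.551189; u=0·10.617344+3/2·7.295475+1/2·18.551189≈20.218808; next y=2/5·(-7.617344)+1·20.218808≈17.171870
n=11: y≈17.171870, sp=3, e=sp−y≈-14.171870; I≈-6.876395, D=e−e_prev≈-24.789214; u=0·(-14.171870)+3/2·(-6.876395)+1/2·(-24.789214)≈-22.709199; next y=2/5·17.171870+1·(-22.709199)≈-15.840451

0 -2 -4.000 0.000
1 -2 2.000 -4.000
2 3 4.200 0.400
3 3 -0.120 4.360
4 3 5.292 1.624
5 3 -2.647 5.942
6 3 7.524 -0.271
7 3 -6.048 7.415
8 3 12.167 -3.082
9 3 -11.991 10.934
10 3 20.219 -7.617
11 3 -22.709 17.172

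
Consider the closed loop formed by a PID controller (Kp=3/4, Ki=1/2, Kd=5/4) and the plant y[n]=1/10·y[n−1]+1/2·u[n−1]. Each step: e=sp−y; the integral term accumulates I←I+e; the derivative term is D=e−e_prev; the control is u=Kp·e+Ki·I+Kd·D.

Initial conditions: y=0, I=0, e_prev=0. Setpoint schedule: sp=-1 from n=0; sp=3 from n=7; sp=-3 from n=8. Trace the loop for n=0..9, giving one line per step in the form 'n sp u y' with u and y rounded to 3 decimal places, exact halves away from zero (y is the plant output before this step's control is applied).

0 -1 -2.500 0.000
1 -1 1.375 -1.250
2 -1 -4.594 0.563
3 -1 3.898 -2.241
4 -1 -8.900 1.725
5 -1 9.701 -4.277
6 -1 -17.914 4.423
7 3 32.594 -8.515
8 -3 -57.720 15.445
9 -3 77.409 -27.316

(exact arithmetic carried between steps; '≈' marks a value shown rounded to 6 d.p. or computed from one; I and e_prev carry over from the previous line; the table rounds u and y to 3 d.p., halves away from zero)
n=0: y=0, sp=-1, e=sp−y=-1; I=-1, D=e−e_prev=-1; u=3/4·(-1)+1/2·(-1)+5/4·(-1)=-2.5; next y=1/10·0+1/2·(-2.5)=-1.25
n=1: y=-1.25, sp=-1, e=sp−y=0.25; I=-0.75, D=e−e_prev=1.25; u=3/4·0.25+1/2·(-0.75)+5/4·1.25=1.375; next y=1/10·(-1.25)+1/2·1.375=0.5625
n=2: y=0.5625, sp=-1, e=sp−y=-1.5625; I=-2.3125, D=e−e_prev=-1.8125; u=3/4·(-1.5625)+1/2·(-2.3125)+5/4·(-1.8125)=-4.59375; next y=1/10·0.5625+1/2·(-4.59375)=-2.240625
n=3: y=-2.240625, sp=-1, e=sp−y=1.240625; I=-1.071875, D=e−e_prev=2.803125; u=3/4·1.240625+1/2·(-1.071875)+5/4·2.803125≈3.898438; next y=1/10·(-2.240625)+1/2·3.898438≈1.725156
n=4: y≈1.725156, sp=-1, e=sp−y≈-2.725156; I≈-3.797031, D=e−e_prev≈-3.965781; u=3/4·(-2.725156)+1/2·(-3.797031)+5/4·(-3.965781)≈-8.899609; next y=1/10·1.725156+1/2·(-8.899609)≈-4.277289
n=5: y≈-4.277289, sp=-1, e=sp−y≈3.277289; I≈-0.519742, D=e−e_prev≈6.002445; u=3/4·3.277289+1/2·(-0.519742)+5/4·6.002445≈9.701152; next y=1/10·(-4.277289)+1/2·9.701152≈4.422847
n=6: y≈4.422847, sp=-1, e=sp−y≈-5.422847; I≈-5.942589, D=e−e_prev≈-8.700136; u=3/4·(-5.422847)+1/2·(-5.942589)+5/4·(-8.700136)≈-17.913601; next y=1/10·4.422847+1/2·(-17.913601)≈-8.514516
n=7: y≈-8.514516, sp=3, e=sp−y≈11.514516; I≈5.571926, D=e−e_prev≈16.937363; u=3/4·11.514516+1/2·5.571926+5/4·16.937363≈32.593553; next y=1/10·(-8.514516)+1/2·32.593553≈15.445325
n=8: y≈15.445325, sp=-3, e=sp−y≈-18.445325; I≈-12.873399, D=e−e_prev≈-29.959841; u=3/4·(-18.445325)+1/2·(-12.873399)+5/4·(-29.959841)≈-57.720494; next y=1/10·15.445325+1/2·(-57.720494)≈-27.315715
n=9: y≈-27.315715, sp=-3, e=sp−y≈24.315715; I≈11.442316, D=e−e_prev≈42.761040; u=3/4·24.315715+1/2·11.442316+5/4·42.761040≈77.409243; next y=1/10·(-27.315715)+1/2·77.409243≈35.973050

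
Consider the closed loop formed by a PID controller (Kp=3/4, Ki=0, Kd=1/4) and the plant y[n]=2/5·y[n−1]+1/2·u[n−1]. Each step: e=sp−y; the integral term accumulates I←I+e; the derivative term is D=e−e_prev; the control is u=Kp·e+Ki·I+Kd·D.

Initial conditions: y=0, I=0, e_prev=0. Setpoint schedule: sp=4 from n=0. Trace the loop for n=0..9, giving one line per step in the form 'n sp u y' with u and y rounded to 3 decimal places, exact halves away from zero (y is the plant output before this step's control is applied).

0 4 4.000 0.000
1 4 1.000 2.000
2 4 2.200 1.300
3 4 1.705 1.620
4 4 1.905 1.501
5 4 1.823 1.552
6 4 1.856 1.532
7 4 1.842 1.541
8 4 1.848 1.537
9 4 1.846 1.539

(exact arithmetic carried between steps; '≈' marks a value shown rounded to 6 d.p. or computed from one; I and e_prev carry over from the previous line; the table rounds u and y to 3 d.p., halves away from zero)
n=0: y=0, sp=4, e=sp−y=4; I=4, D=e−e_prev=4; u=3/4·4+0·4+1/4·4=4; next y=2/5·0+1/2·4=2
n=1: y=2, sp=4, e=sp−y=2; I=6, D=e−e_prev=-2; u=3/4·2+0·6+1/4·(-2)=1; next y=2/5·2+1/2·1=1.3
n=2: y=1.3, sp=4, e=sp−y=2.7; I=8.7, D=e−e_prev=0.7; u=3/4·2.7+0·8.7+1/4·0.7=2.2; next y=2/5·1.3+1/2·2.2=1.62
n=3: y=1.62, sp=4, e=sp−y=2.38; I=11.08, D=e−e_prev=-0.32; u=3/4·2.38+0·11.08+1/4·(-0.32)=1.705; next y=2/5·1.62+1/2·1.705=1.5005
n=4: y=1.5005, sp=4, e=sp−y=2.4995; I=13.5795, D=e−e_prev=0.1195; u=3/4·2.4995+0·13.5795+1/4·0.1195=1.9045; next y=2/5·1.5005+1/2·1.9045=1.55245
n=5: y=1.55245, sp=4, e=sp−y=2.44755; I=16.02705, D=e−e_prev=-0.05195; u=3/4·2.44755+0·16.02705+1/4·(-0.05195)=1.822675; next y=2/5·1.55245+1/2·1.822675≈1.532318
n=6: y≈1.532318, sp=4, e=sp−y≈2.467683; I≈18.494733, D=e−e_prev≈0.020133; u=3/4·2.467683+0·18.494733+1/4·0.020133≈1.855795; next y=2/5·1.532318+1/2·1.855795≈1.540825
n=7: y≈1.540825, sp=4, e=sp−y≈2.459176; I≈20.953908, D=e−e_prev≈-0.008507; u=3/4·2.459176+0·20.953908+1/4·(-0.008507)≈1.842255; next y=2/5·1.540825+1/2·1.842255≈1.537457
n=8: y≈1.537457, sp=4, e=sp−y≈2.462543; I≈23.416451, D=e−e_prev≈0.003367; u=3/4·2.462543+0·23.416451+1/4·0.003367≈1.847749; next y=2/5·1.537457+1/2·1.847749≈1.538857
n=9: y≈1.538857, sp=4, e=sp−y≈2.461143; I≈25.877593, D=e−e_prev≈-0.001400; u=3/4·2.461143+0·25.877593+1/4·(-0.001400)≈1.845507; next y=2/5·1.538857+1/2·1.845507≈1.538296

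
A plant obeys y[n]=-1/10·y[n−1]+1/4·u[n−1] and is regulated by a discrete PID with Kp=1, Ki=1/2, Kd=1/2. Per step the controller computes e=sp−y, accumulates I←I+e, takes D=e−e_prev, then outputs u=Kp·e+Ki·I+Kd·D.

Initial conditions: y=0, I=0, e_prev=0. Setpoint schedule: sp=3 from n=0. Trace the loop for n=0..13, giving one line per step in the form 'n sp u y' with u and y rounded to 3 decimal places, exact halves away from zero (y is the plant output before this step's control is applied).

0 3 6.000 0.000
1 3 3.000 1.500
2 3 6.300 0.600
3 3 5.220 1.515
4 3 7.143 1.154
5 3 6.852 1.670
6 3 8.024 1.546
7 3 8.078 1.851
8 3 8.839 1.834
9 3 9.029 2.026
10 3 9.555 2.055
11 3 9.785 2.183
12 3 10.169 2.228
13 3 10.394 2.319

(exact arithmetic carried between steps; '≈' marks a value shown rounded to 6 d.p. or computed from one; I and e_prev carry over from the previous line; the table rounds u and y to 3 d.p., halves away from zero)
n=0: y=0, sp=3, e=sp−y=3; I=3, D=e−e_prev=3; u=1·3+1/2·3+1/2·3=6; next y=-1/10·0+1/4·6=1.5
n=1: y=1.5, sp=3, e=sp−y=1.5; I=4.5, D=e−e_prev=-1.5; u=1·1.5+1/2·4.5+1/2·(-1.5)=3; next y=-1/10·1.5+1/4·3=0.6
n=2: y=0.6, sp=3, e=sp−y=2.4; I=6.9, D=e−e_prev=0.9; u=1·2.4+1/2·6.9+1/2·0.9=6.3; next y=-1/10·0.6+1/4·6.3=1.515
n=3: y=1.515, sp=3, e=sp−y=1.485; I=8.385, D=e−e_prev=-0.915; u=1·1.485+1/2·8.385+1/2·(-0.915)=5.22; next y=-1/10·1.515+1/4·5.22=1.1535
n=4: y=1.1535, sp=3, e=sp−y=1.8465; I=10.2315, D=e−e_prev=0.3615; u=1·1.8465+1/2·10.2315+1/2·0.3615=7.143; next y=-1/10·1.1535+1/4·7.143=1.6704
n=5: y=1.6704, sp=3, e=sp−y=1.3296; I=11.5611, D=e−e_prev=-0.5169; u=1·1.3296+1/2·11.5611+1/2·(-0.5169)=6.8517; next y=-1/10·1.6704+1/4·6.8517=1.545885
n=6: y=1.545885, sp=3, e=sp−y=1.454115; I=13.015215, D=e−e_prev=0.124515; u=1·1.454115+1/2·13.015215+1/2·0.124515=8.02398; next y=-1/10·1.545885+1/4·8.02398≈1.851407
n=7: y≈1.851407, sp=3, e=sp−y≈1.148594; I≈14.163809, D=e−e_prev≈-0.305522; u=1·1.148594+1/2·14.163809+1/2·(-0.305522)≈8.077737; next y=-1/10·1.851407+1/4·8.077737≈1.834294
n=8: y≈1.834294, sp=3, e=sp−y≈1.165706; I≈15.329515, D=e−e_prev≈0.017113; u=1·1.165706+1/2·15.329515+1/2·0.017113≈8.839020; next y=-1/10·1.834294+1/4·8.839020≈2.026326
n=9: y≈2.026326, sp=3, e=sp−y≈0.973674; I≈16.303189, D=e−e_prev≈-0.192032; u=1·0.973674+1/2·16.303189+1/2·(-0.192032)≈9.029253; next y=-1/10·2.026326+1/4·9.029253≈2.054681
n=10: y≈2.054681, sp=3, e=sp−y≈0.945319; I≈17.248509, D=e−e_prev≈-0.028355; u=1·0.945319+1/2·17.248509+1/2·(-0.028355)≈9.555396; next y=-1/10·2.054681+1/4·9.555396≈2.183381
n=11: y≈2.183381, sp=3, e=sp−y≈0.816619; I≈18.065128, D=e−e_prev≈-0.128700; u=1·0.816619+1/2·18.065128+1/2·(-0.128700)≈9.784833; next y=-1/10·2.183381+1/4·9.784833≈2.227870
n=12: y≈2.227870, sp=3, e=sp−y≈0.772130; I≈18.837258, D=e−e_prev≈-0.044489; u=1·0.772130+1/2·18.837258+1/2·(-0.044489)≈10.168514; next y=-1/10·2.227870+1/4·10.168514≈2.319342
n=13: y≈2.319342, sp=3, e=sp−y≈0.680658; I≈19.517916, D=e−e_prev≈-0.091471; u=1·0.680658+1/2·19.517916+1/2·(-0.091471)≈10.393881; next y=-1/10·2.319342+1/4·10.393881≈2.366536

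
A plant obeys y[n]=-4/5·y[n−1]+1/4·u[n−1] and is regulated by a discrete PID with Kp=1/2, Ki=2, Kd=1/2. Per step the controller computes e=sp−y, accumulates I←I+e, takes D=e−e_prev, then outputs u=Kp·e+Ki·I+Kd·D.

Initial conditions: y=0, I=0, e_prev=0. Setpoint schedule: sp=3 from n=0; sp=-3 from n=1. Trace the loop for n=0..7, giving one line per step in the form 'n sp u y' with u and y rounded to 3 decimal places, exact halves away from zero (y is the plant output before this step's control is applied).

0 3 9.000 0.000
1 -3 -11.250 2.250
2 -3 2.963 -4.613
3 -3 -24.373 4.431
4 -3 7.492 -9.638
5 -3 -43.930 9.583
6 -3 25.211 -18.649
7 -3 -77.220 21.222

(exact arithmetic carried between steps; '≈' marks a value shown rounded to 6 d.p. or computed from one; I and e_prev carry over from the previous line; the table rounds u and y to 3 d.p., halves away from zero)
n=0: y=0, sp=3, e=sp−y=3; I=3, D=e−e_prev=3; u=1/2·3+2·3+1/2·3=9; next y=-4/5·0+1/4·9=2.25
n=1: y=2.25, sp=-3, e=sp−y=-5.25; I=-2.25, D=e−e_prev=-8.25; u=1/2·(-5.25)+2·(-2.25)+1/2·(-8.25)=-11.25; next y=-4/5·2.25+1/4·(-11.25)=-4.6125
n=2: y=-4.6125, sp=-3, e=sp−y=1.6125; I=-0.6375, D=e−e_prev=6.8625; u=1/2·1.6125+2·(-0.6375)+1/2·6.8625=2.9625; next y=-4/5·(-4.6125)+1/4·2.9625=4.430625
n=3: y=4.430625, sp=-3, e=sp−y=-7.430625; I=-8.068125, D=e−e_prev=-9.043125; u=1/2·(-7.430625)+2·(-8.068125)+1/2·(-9.043125)=-24.373125; next y=-4/5·4.430625+1/4·(-24.373125)≈-9.637781
n=4: y≈-9.637781, sp=-3, e=sp−y≈6.637781; I≈-1.430344, D=e−e_prev≈14.068406; u=1/2·6.637781+2·(-1.430344)+1/2·14.068406≈7.492406; next y=-4/5·(-9.637781)+1/4·7.492406≈9.583327
n=5: y≈9.583327, sp=-3, e=sp−y≈-12.583327; I≈-14.013670, D=e−e_prev≈-19.221108; u=1/2·(-12.583327)+2·(-14.013670)+1/2·(-19.221108)≈-43.929558; next y=-4/5·9.583327+1/4·(-43.929558)≈-18.649051
n=6: y≈-18.649051, sp=-3, e=sp−y≈15.649051; I≈1.635380, D=e−e_prev≈28.232377; u=1/2·15.649051+2·1.635380+1/2·28.232377≈25.211475; next y=-4/5·(-18.649051)+1/4·25.211475≈21.222109
n=7: y≈21.222109, sp=-3, e=sp−y≈-24.222109; I≈-22.586729, D=e−e_prev≈-39.871160; u=1/2·(-24.222109)+2·(-22.586729)+1/2·(-39.871160)≈-77.220092; next y=-4/5·21.222109+1/4·(-77.220092)≈-36.282710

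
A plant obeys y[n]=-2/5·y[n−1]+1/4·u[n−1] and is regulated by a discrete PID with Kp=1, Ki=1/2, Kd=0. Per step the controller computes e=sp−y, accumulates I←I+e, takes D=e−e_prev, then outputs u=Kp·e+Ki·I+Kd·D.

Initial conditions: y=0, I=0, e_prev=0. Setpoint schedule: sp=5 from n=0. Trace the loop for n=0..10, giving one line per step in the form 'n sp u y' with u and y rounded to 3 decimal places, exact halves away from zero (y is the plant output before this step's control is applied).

0 5 7.500 0.000
1 5 7.188 1.875
2 5 9.992 1.047
3 5 10.420 2.079
4 5 12.339 1.773
5 5 13.049 2.376
6 5 14.457 2.312
7 5 15.235 2.689
8 5 16.325 2.733
9 5 17.076 2.988
10 5 17.953 3.074

(exact arithmetic carried between steps; '≈' marks a value shown rounded to 6 d.p. or computed from one; I and e_prev carry over from the previous line; the table rounds u and y to 3 d.p., halves away from zero)
n=0: y=0, sp=5, e=sp−y=5; I=5, D=e−e_prev=5; u=1·5+1/2·5+0·5=7.5; next y=-2/5·0+1/4·7.5=1.875
n=1: y=1.875, sp=5, e=sp−y=3.125; I=8.125, D=e−e_prev=-1.875; u=1·3.125+1/2·8.125+0·(-1.875)=7.1875; next y=-2/5·1.875+1/4·7.1875=1.046875
n=2: y=1.046875, sp=5, e=sp−y=3.953125; I=12.078125, D=e−e_prev=0.828125; u=1·3.953125+1/2·12.078125+0·0.828125≈9.992188; next y=-2/5·1.046875+1/4·9.992188≈2.079297
n=3: y≈2.079297, sp=5, e=sp−y≈2.920703; I≈14.998828, D=e−e_prev≈-1.032422; u=1·2.920703+1/2·14.998828+0·(-1.032422)≈10.420117; next y=-2/5·2.079297+1/4·10.420117≈1.773311
n=4: y≈1.773311, sp=5, e=sp−y≈3.226689; I≈18.225518, D=e−e_prev≈0.305986; u=1·3.226689+1/2·18.225518+0·0.305986≈12.339448; next y=-2/5·1.773311+1/4·12.339448≈2.375538
n=5: y≈2.375538, sp=5, e=sp−y≈2.624462; I≈20.849980, D=e−e_prev≈-0.602227; u=1·2.624462+1/2·20.849980+0·(-0.602227)≈13.049452; next y=-2/5·2.375538+1/4·13.049452≈2.312148
n=6: y≈2.312148, sp=5, e=sp−y≈2.687852; I≈23.537832, D=e−e_prev≈0.063390; u=1·2.687852+1/2·23.537832+0·0.063390≈14.456768; next y=-2/5·2.312148+1/4·14.456768≈2.689333
n=7: y≈2.689333, sp=5, e=sp−y≈2.310667; I≈25.848499, D=e−e_prev≈-0.377185; u=1·2.310667+1/2·25.848499+0·(-0.377185)≈15.234917; next y=-2/5·2.689333+1/4·15.234917≈2.732996
n=8: y≈2.732996, sp=5, e=sp−y≈2.267004; I≈28.115503, D=e−e_prev≈-0.043663; u=1·2.267004+1/2·28.115503+0·(-0.043663)≈16.324755; next y=-2/5·2.732996+1/4·16.324755≈2.987990
n=9: y≈2.987990, sp=5, e=sp−y≈2.012010; I≈30.127513, D=e−e_prev≈-0.254994; u=1·2.012010+1/2·30.127513+0·(-0.254994)≈17.075766; next y=-2/5·2.987990+1/4·17.075766≈3.073745
n=10: y≈3.073745, sp=5, e=sp−y≈1.926255; I≈32.053767, D=e−e_prev≈-0.085755; u=1·1.926255+1/2·32.053767+0·(-0.085755)≈17.953138; next y=-2/5·3.073745+1/4·17.953138≈3.258786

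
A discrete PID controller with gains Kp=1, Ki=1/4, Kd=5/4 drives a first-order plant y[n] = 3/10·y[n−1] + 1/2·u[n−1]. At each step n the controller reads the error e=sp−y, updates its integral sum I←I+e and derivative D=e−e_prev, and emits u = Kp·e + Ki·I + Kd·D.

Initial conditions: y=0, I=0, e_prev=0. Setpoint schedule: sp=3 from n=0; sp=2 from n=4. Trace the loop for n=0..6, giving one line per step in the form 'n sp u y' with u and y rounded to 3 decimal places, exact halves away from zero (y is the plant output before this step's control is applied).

(exact arithmetic carried between steps; '≈' marks a value shown rounded to 6 d.p. or computed from one; I and e_prev carry over from the previous line; the table rounds u and y to 3 d.p., halves away from zero)
n=0: y=0, sp=3, e=sp−y=3; I=3, D=e−e_prev=3; u=1·3+1/4·3+5/4·3=7.5; next y=3/10·0+1/2·7.5=3.75
n=1: y=3.75, sp=3, e=sp−y=-0.75; I=2.25, D=e−e_prev=-3.75; u=1·(-0.75)+1/4·2.25+5/4·(-3.75)=-4.875; next y=3/10·3.75+1/2·(-4.875)=-1.3125
n=2: y=-1.3125, sp=3, e=sp−y=4.3125; I=6.5625, D=e−e_prev=5.0625; u=1·4.3125+1/4·6.5625+5/4·5.0625=12.28125; next y=3/10·(-1.3125)+1/2·12.28125=5.746875
n=3: y=5.746875, sp=3, e=sp−y=-2.746875; I=3.815625, D=e−e_prev=-7.059375; u=1·(-2.746875)+1/4·3.815625+5/4·(-7.059375)≈-10.617188; next y=3/10·5.746875+1/2·(-10.617188)≈-3.584531
n=4: y≈-3.584531, sp=2, e=sp−y≈5.584531; I≈9.400156, D=e−e_prev≈8.331406; u=1·5.584531+1/4·9.400156+5/4·8.331406≈18.348828; next y=3/10·(-3.584531)+1/2·18.348828≈8.099055
n=5: y≈8.099055, sp=2, e=sp−y≈-6.099055; I≈3.301102, D=e−e_prev≈-11.683586; u=1·(-6.099055)+1/4·3.301102+5/4·(-11.683586)≈-19.878262; next y=3/10·8.099055+1/2·(-19.878262)≈-7.509414
n=6: y≈-7.509414, sp=2, e=sp−y≈9.509414; I≈12.810516, D=e−e_prev≈15.608469; u=1·9.509414+1/4·12.810516+5/4·15.608469≈32.222630; next y=3/10·(-7.509414)+1/2·32.222630≈13.858491

0 3 7.500 0.000
1 3 -4.875 3.750
2 3 12.281 -1.313
3 3 -10.617 5.747
4 2 18.349 -3.585
5 2 -19.878 8.099
6 2 32.223 -7.509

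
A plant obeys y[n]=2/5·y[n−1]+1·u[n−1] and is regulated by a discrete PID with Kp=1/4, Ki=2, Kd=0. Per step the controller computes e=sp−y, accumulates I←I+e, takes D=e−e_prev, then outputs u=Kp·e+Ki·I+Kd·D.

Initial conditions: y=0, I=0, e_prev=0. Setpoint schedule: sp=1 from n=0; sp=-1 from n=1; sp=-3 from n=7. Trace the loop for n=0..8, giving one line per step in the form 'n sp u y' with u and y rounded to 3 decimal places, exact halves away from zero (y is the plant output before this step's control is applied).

(exact arithmetic carried between steps; '≈' marks a value shown rounded to 6 d.p. or computed from one; I and e_prev carry over from the previous line; the table rounds u and y to 3 d.p., halves away from zero)
n=0: y=0, sp=1, e=sp−y=1; I=1, D=e−e_prev=1; u=1/4·1+2·1+0·1=2.25; next y=2/5·0+1·2.25=2.25
n=1: y=2.25, sp=-1, e=sp−y=-3.25; I=-2.25, D=e−e_prev=-4.25; u=1/4·(-3.25)+2·(-2.25)+0·(-4.25)=-5.3125; next y=2/5·2.25+1·(-5.3125)=-4.4125
n=2: y=-4.4125, sp=-1, e=sp−y=3.4125; I=1.1625, D=e−e_prev=6.6625; u=1/4·3.4125+2·1.1625+0·6.6625=3.178125; next y=2/5·(-4.4125)+1·3.178125=1.413125
n=3: y=1.413125, sp=-1, e=sp−y=-2.413125; I=-1.250625, D=e−e_prev=-5.825625; u=1/4·(-2.413125)+2·(-1.250625)+0·(-5.825625)≈-3.104531; next y=2/5·1.413125+1·(-3.104531)≈-2.539281
n=4: y≈-2.539281, sp=-1, e=sp−y≈1.539281; I≈0.288656, D=e−e_prev≈3.952406; u=1/4·1.539281+2·0.288656+0·3.952406≈0.962133; next y=2/5·(-2.539281)+1·0.962133≈-0.053580
n=5: y≈-0.053580, sp=-1, e=sp−y≈-0.946420; I≈-0.657764, D=e−e_prev≈-2.485702; u=1/4·(-0.946420)+2·(-0.657764)+0·(-2.485702)≈-1.552133; next y=2/5·(-0.053580)+1·(-1.552133)≈-1.573565
n=6: y≈-1.573565, sp=-1, e=sp−y≈0.573565; I≈-0.084199, D=e−e_prev≈1.519985; u=1/4·0.573565+2·(-0.084199)+0·1.519985≈-0.025007; next y=2/5·(-1.573565)+1·(-0.025007)≈-0.654433
n=7: y≈-0.654433, sp=-3, e=sp−y≈-2.345567; I≈-2.429766, D=e−e_prev≈-2.919132; u=1/4·(-2.345567)+2·(-2.429766)+0·(-2.919132)≈-5.445924; next y=2/5·(-0.654433)+1·(-5.445924)≈-5.707697
n=8: y≈-5.707697, sp=-3, e=sp−y≈2.707697; I≈0.277931, D=e−e_prev≈5.053265; u=1/4·2.707697+2·0.277931+0·5.053265≈1.232787; next y=2/5·(-5.707697)+1·1.232787≈-1.050292

0 1 2.250 0.000
1 -1 -5.313 2.250
2 -1 3.178 -4.413
3 -1 -3.105 1.413
4 -1 0.962 -2.539
5 -1 -1.552 -0.054
6 -1 -0.025 -1.574
7 -3 -5.446 -0.654
8 -3 1.233 -5.708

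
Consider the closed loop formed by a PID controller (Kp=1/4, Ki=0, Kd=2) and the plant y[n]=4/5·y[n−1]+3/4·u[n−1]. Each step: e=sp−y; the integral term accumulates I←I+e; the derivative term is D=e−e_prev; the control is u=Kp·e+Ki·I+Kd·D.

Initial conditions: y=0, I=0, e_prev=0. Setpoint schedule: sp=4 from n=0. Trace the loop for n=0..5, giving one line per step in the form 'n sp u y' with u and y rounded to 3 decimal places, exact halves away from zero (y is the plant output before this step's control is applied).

(exact arithmetic carried between steps; '≈' marks a value shown rounded to 6 d.p. or computed from one; I and e_prev carry over from the previous line; the table rounds u and y to 3 d.p., halves away from zero)
n=0: y=0, sp=4, e=sp−y=4; I=4, D=e−e_prev=4; u=1/4·4+0·4+2·4=9; next y=4/5·0+3/4·9=6.75
n=1: y=6.75, sp=4, e=sp−y=-2.75; I=1.25, D=e−e_prev=-6.75; u=1/4·(-2.75)+0·1.25+2·(-6.75)=-14.1875; next y=4/5·6.75+3/4·(-14.1875)=-5.240625
n=2: y=-5.240625, sp=4, e=sp−y=9.240625; I=10.490625, D=e−e_prev=11.990625; u=1/4·9.240625+0·10.490625+2·11.990625≈26.291406; next y=4/5·(-5.240625)+3/4·26.291406≈15.526055
n=3: y≈15.526055, sp=4, e=sp−y≈-11.526055; I≈-1.035430, D=e−e_prev≈-20.766680; u=1/4·(-11.526055)+0·(-1.035430)+2·(-20.766680)≈-44.414873; next y=4/5·15.526055+3/4·(-44.414873)≈-20.890311
n=4: y≈-20.890311, sp=4, e=sp−y≈24.890311; I≈23.854881, D=e−e_prev≈36.416366; u=1/4·24.890311+0·23.854881+2·36.416366≈79.055309; next y=4/5·(-20.890311)+3/4·79.055309≈42.579233
n=5: y≈42.579233, sp=4, e=sp−y≈-38.579233; I≈-14.724352, D=e−e_prev≈-63.469544; u=1/4·(-38.579233)+0·(-14.724352)+2·(-63.469544)≈-136.583896; next y=4/5·42.579233+3/4·(-136.583896)≈-68.374536

0 4 9.000 0.000
1 4 -14.188 6.750
2 4 26.291 -5.241
3 4 -44.415 15.526
4 4 79.055 -20.890
5 4 -136.584 42.579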